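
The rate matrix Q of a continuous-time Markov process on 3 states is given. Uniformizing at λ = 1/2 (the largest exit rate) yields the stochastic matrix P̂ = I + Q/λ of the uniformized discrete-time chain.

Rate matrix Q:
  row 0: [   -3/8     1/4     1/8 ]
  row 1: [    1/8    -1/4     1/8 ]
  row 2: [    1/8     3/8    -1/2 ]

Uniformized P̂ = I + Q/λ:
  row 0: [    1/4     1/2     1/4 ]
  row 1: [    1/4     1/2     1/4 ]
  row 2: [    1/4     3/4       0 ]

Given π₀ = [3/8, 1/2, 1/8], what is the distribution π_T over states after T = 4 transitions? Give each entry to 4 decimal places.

π = [0.2500, 0.5503, 0.1997]

t=0: π = [0.3750, 0.5000, 0.1250]
t=1: π = [0.2500, 0.5313, 0.2188]
t=2: π = [0.2500, 0.5547, 0.1953]
t=3: π = [0.2500, 0.5488, 0.2012]
t=4: π = [0.2500, 0.5503, 0.1997]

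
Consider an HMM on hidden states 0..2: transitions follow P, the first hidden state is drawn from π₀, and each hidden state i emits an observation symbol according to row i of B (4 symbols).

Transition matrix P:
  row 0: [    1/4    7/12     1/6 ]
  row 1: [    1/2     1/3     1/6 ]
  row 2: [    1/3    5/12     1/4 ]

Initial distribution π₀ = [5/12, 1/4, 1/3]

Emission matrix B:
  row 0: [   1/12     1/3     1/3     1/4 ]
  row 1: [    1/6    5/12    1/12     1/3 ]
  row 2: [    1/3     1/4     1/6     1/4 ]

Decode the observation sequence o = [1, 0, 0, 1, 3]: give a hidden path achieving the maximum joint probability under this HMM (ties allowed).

t=0: δ = [1.389e-01, 1.042e-01, 8.333e-02]  (obs o_0=1)
t=1: δ = [4.340e-03, 1.350e-02, 7.716e-03]  ψ = [1, 0, 0]  (obs o_1=0)
t=2: δ = [5.626e-04, 7.502e-04, 7.502e-04]  ψ = [1, 1, 1]  (obs o_2=0)
t=3: δ = [1.250e-04, 1.368e-04, 4.689e-05]  ψ = [1, 0, 2]  (obs o_3=1)
t=4: δ = [1.709e-05, 2.431e-05, 5.698e-06]  ψ = [1, 0, 1]  (obs o_4=3)
backtrack: best end state = 1; path = [0, 1, 1, 0, 1]

path = [0, 1, 1, 0, 1]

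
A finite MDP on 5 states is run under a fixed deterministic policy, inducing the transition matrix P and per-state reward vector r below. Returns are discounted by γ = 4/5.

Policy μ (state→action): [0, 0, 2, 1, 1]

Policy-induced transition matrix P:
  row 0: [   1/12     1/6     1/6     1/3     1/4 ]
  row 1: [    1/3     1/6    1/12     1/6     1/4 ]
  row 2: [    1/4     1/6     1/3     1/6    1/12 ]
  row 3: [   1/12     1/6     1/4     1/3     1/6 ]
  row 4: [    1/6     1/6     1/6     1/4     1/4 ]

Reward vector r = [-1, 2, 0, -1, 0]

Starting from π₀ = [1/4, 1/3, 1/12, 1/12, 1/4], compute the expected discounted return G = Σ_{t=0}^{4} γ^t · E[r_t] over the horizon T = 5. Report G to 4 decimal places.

t=0: π = [0.2500, 0.3333, 0.0833, 0.0833, 0.2500], E[r] = 0.3333, γ^t·E[r] = 0.333333, running G = 0.333333
t=1: π = [0.2014, 0.1667, 0.1597, 0.2431, 0.2292], E[r] = -0.1111, γ^t·E[r] = -0.088889, running G = 0.244444
t=2: π = [0.1707, 0.1667, 0.1997, 0.2598, 0.2031], E[r] = -0.0972, γ^t·E[r] = -0.062222, running G = 0.182222
t=3: π = [0.1752, 0.1667, 0.2077, 0.2554, 0.1951], E[r] = -0.0972, γ^t·E[r] = -0.049778, running G = 0.132444
t=4: π = [0.1759, 0.1667, 0.2087, 0.2547, 0.1941], E[r] = -0.0972, γ^t·E[r] = -0.039822, running G = 0.092622

G = 0.0926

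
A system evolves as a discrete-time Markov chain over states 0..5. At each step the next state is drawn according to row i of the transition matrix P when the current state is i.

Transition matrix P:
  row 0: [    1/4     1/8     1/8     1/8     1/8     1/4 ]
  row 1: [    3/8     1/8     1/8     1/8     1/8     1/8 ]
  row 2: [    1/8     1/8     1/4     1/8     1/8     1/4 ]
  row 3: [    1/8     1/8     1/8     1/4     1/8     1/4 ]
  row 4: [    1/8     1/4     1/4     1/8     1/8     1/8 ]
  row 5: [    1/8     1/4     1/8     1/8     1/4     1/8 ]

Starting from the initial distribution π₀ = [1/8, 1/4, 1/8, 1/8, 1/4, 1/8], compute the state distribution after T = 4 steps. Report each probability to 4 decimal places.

t=0: π = [0.1250, 0.2500, 0.1250, 0.1250, 0.2500, 0.1250]
t=1: π = [0.2031, 0.1719, 0.1719, 0.1406, 0.1406, 0.1719]
t=2: π = [0.1934, 0.1641, 0.1641, 0.1426, 0.1465, 0.1895]
t=3: π = [0.1902, 0.1670, 0.1638, 0.1428, 0.1487, 0.1875]
t=4: π = [0.1905, 0.1670, 0.1641, 0.1429, 0.1484, 0.1871]

π = [0.1905, 0.1670, 0.1641, 0.1429, 0.1484, 0.1871]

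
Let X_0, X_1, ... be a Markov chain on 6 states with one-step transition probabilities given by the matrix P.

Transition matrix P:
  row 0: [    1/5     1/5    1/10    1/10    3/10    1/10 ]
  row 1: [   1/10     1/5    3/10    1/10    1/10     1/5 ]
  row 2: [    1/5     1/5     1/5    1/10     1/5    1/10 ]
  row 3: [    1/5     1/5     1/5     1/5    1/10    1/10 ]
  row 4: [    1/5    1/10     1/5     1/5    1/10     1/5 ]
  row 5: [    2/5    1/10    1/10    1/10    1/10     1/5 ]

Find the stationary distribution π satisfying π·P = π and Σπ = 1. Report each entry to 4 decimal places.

Balance equations π_j = Σ_i π_i·P[i][j]:
  π_0 = 1/5·π_0 + 1/10·π_1 + 1/5·π_2 + 1/5·π_3 + 1/5·π_4 + 2/5·π_5
  π_1 = 1/5·π_0 + 1/5·π_1 + 1/5·π_2 + 1/5·π_3 + 1/10·π_4 + 1/10·π_5
  π_2 = 1/10·π_0 + 3/10·π_1 + 1/5·π_2 + 1/5·π_3 + 1/5·π_4 + 1/10·π_5
  π_3 = 1/10·π_0 + 1/10·π_1 + 1/10·π_2 + 1/5·π_3 + 1/5·π_4 + 1/10·π_5
  π_4 = 3/10·π_0 + 1/10·π_1 + 1/5·π_2 + 1/10·π_3 + 1/10·π_4 + 1/10·π_5
  normalize: π_0 + π_1 + π_2 + π_3 + π_4 + π_5 = 1
Solving the linear system gives exactly π = [19277/90658, 7668/45329, 8199/45329, 11691/90658, 14561/90658, 13395/90658].

π = [0.2126, 0.1692, 0.1809, 0.1290, 0.1606, 0.1478]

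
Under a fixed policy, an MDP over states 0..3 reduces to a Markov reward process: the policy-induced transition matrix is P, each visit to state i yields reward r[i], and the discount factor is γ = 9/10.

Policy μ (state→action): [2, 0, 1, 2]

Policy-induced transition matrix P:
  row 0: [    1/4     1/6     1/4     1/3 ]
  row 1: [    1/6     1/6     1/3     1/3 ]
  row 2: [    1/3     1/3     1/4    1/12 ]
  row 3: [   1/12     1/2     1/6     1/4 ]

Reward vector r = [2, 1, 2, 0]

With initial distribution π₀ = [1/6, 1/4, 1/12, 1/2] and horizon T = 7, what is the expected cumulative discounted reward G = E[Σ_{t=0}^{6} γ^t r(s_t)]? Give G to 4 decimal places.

G = 5.7533

t=0: π = [0.1667, 0.2500, 0.0833, 0.5000], E[r] = 0.7500, γ^t·E[r] = 0.750000, running G = 0.750000
t=1: π = [0.1528, 0.3472, 0.2292, 0.2708], E[r] = 1.1111, γ^t·E[r] = 1.000000, running G = 1.750000
t=2: π = [0.1950, 0.2951, 0.2564, 0.2535], E[r] = 1.1979, γ^t·E[r] = 0.970313, running G = 2.720313
t=3: π = [0.2045, 0.2939, 0.2535, 0.2481], E[r] = 1.2099, γ^t·E[r] = 0.882000, running G = 3.602313
t=4: π = [0.2053, 0.2916, 0.2538, 0.2493], E[r] = 1.2098, γ^t·E[r] = 0.793753, running G = 4.396065
t=5: π = [0.2053, 0.2921, 0.2535, 0.2491], E[r] = 1.2097, γ^t·E[r] = 0.714329, running G = 5.110394
t=6: π = [0.2053, 0.2920, 0.2536, 0.2492], E[r] = 1.2097, γ^t·E[r] = 0.642862, running G = 5.753256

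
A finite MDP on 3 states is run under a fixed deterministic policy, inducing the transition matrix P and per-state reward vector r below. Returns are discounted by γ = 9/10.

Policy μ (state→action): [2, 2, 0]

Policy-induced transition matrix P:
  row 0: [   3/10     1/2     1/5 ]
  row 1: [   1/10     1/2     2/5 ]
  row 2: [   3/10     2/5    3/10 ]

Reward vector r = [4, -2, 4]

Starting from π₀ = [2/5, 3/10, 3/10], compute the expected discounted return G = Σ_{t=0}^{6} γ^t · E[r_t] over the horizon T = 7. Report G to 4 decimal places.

G = 7.2093

t=0: π = [0.4000, 0.3000, 0.3000], E[r] = 2.2000, γ^t·E[r] = 2.200000, running G = 2.200000
t=1: π = [0.2400, 0.4700, 0.2900], E[r] = 1.1800, γ^t·E[r] = 1.062000, running G = 3.262000
t=2: π = [0.2060, 0.4710, 0.3230], E[r] = 1.1740, γ^t·E[r] = 0.950940, running G = 4.212940
t=3: π = [0.2058, 0.4677, 0.3265], E[r] = 1.1938, γ^t·E[r] = 0.870280, running G = 5.083220
t=4: π = [0.2065, 0.4674, 0.3262], E[r] = 1.1959, γ^t·E[r] = 0.784630, running G = 5.867850
t=5: π = [0.2065, 0.4674, 0.3261], E[r] = 1.1957, γ^t·E[r] = 0.706057, running G = 6.573907
t=6: π = [0.2065, 0.4674, 0.3261], E[r] = 1.1957, γ^t·E[r] = 0.635419, running G = 7.209327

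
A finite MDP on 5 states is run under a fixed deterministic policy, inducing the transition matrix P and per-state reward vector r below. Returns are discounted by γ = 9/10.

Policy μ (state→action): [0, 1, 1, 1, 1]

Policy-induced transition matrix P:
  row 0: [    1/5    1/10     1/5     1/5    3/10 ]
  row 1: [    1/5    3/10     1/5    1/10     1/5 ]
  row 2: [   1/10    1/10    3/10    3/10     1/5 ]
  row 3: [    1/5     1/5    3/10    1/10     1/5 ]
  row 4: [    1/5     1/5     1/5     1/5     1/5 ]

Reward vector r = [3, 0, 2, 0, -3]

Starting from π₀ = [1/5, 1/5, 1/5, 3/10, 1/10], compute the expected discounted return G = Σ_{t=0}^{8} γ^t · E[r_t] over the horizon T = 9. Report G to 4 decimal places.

t=0: π = [0.2000, 0.2000, 0.2000, 0.3000, 0.1000], E[r] = 0.7000, γ^t·E[r] = 0.700000, running G = 0.700000
t=1: π = [0.1800, 0.1800, 0.2500, 0.1700, 0.2200], E[r] = 0.3800, γ^t·E[r] = 0.342000, running G = 1.042000
t=2: π = [0.1750, 0.1750, 0.2420, 0.1900, 0.2180], E[r] = 0.3550, γ^t·E[r] = 0.287550, running G = 1.329550
t=3: π = [0.1758, 0.1758, 0.2432, 0.1877, 0.2175], E[r] = 0.3613, γ^t·E[r] = 0.263388, running G = 1.592938
t=4: π = [0.1757, 0.1757, 0.2431, 0.1880, 0.2176], E[r] = 0.3605, γ^t·E[r] = 0.236511, running G = 1.829449
t=5: π = [0.1757, 0.1757, 0.2431, 0.1879, 0.2176], E[r] = 0.3606, γ^t·E[r] = 0.212919, running G = 2.042368
t=6: π = [0.1757, 0.1757, 0.2431, 0.1879, 0.2176], E[r] = 0.3606, γ^t·E[r] = 0.191622, running G = 2.233990
t=7: π = [0.1757, 0.1757, 0.2431, 0.1879, 0.2176], E[r] = 0.3606, γ^t·E[r] = 0.172461, running G = 2.406451
t=8: π = [0.1757, 0.1757, 0.2431, 0.1879, 0.2176], E[r] = 0.3606, γ^t·E[r] = 0.155214, running G = 2.561665

G = 2.5617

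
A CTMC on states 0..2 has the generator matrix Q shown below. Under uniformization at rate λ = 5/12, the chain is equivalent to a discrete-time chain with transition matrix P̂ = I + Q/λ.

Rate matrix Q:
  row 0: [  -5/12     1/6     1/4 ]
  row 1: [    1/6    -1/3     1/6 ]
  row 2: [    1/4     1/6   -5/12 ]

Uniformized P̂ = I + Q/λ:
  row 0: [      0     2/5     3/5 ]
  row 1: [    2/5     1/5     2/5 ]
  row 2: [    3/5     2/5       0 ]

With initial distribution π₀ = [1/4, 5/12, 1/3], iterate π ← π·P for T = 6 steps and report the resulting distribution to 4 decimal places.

t=0: π = [0.2500, 0.4167, 0.3333]
t=1: π = [0.3667, 0.3167, 0.3167]
t=2: π = [0.3167, 0.3367, 0.3467]
t=3: π = [0.3427, 0.3327, 0.3247]
t=4: π = [0.3279, 0.3335, 0.3387]
t=5: π = [0.3366, 0.3333, 0.3301]
t=6: π = [0.3314, 0.3333, 0.3353]

π = [0.3314, 0.3333, 0.3353]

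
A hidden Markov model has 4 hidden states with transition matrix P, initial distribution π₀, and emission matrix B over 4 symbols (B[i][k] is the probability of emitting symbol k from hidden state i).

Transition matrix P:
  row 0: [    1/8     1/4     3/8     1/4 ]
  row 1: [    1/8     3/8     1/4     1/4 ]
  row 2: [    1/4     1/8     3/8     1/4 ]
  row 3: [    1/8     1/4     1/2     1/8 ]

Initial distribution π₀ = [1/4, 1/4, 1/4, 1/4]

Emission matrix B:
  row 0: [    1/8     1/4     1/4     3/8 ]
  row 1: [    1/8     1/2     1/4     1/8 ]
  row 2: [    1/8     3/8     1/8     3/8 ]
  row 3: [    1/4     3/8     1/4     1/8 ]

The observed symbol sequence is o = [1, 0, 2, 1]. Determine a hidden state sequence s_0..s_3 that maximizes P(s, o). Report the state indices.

path = [1, 1, 1, 1]

t=0: δ = [6.250e-02, 1.250e-01, 9.375e-02, 9.375e-02]  (obs o_0=1)
t=1: δ = [2.930e-03, 5.859e-03, 5.859e-03, 7.812e-03]  ψ = [2, 1, 3, 1]  (obs o_1=0)
t=2: δ = [3.662e-04, 5.493e-04, 4.883e-04, 3.662e-04]  ψ = [2, 1, 3, 1]  (obs o_2=2)
t=3: δ = [3.052e-05, 1.030e-04, 6.866e-05, 5.150e-05]  ψ = [2, 1, 2, 1]  (obs o_3=1)
backtrack: best end state = 1; path = [1, 1, 1, 1]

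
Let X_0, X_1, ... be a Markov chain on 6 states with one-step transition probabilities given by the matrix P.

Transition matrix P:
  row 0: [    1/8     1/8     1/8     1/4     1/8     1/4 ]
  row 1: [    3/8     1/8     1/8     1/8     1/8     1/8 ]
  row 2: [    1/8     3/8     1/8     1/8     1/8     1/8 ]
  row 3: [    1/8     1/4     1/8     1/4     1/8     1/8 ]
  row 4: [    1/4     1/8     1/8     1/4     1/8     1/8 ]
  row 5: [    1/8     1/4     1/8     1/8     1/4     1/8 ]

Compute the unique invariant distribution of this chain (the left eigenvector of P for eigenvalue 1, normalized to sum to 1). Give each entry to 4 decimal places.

Balance equations π_j = Σ_i π_i·P[i][j]:
  π_0 = 1/8·π_0 + 3/8·π_1 + 1/8·π_2 + 1/8·π_3 + 1/4·π_4 + 1/8·π_5
  π_1 = 1/8·π_0 + 1/8·π_1 + 3/8·π_2 + 1/4·π_3 + 1/8·π_4 + 1/4·π_5
  π_2 = 1/8·π_0 + 1/8·π_1 + 1/8·π_2 + 1/8·π_3 + 1/8·π_4 + 1/8·π_5
  π_3 = 1/4·π_0 + 1/8·π_1 + 1/8·π_2 + 1/4·π_3 + 1/4·π_4 + 1/8·π_5
  π_4 = 1/8·π_0 + 1/8·π_1 + 1/8·π_2 + 1/8·π_3 + 1/8·π_4 + 1/4·π_5
  normalize: π_0 + π_1 + π_2 + π_3 + π_4 + π_5 = 1
Solving the linear system gives exactly π = [911/4729, 7519/37832, 1/8, 3611/18916, 2717/18916, 705/4729].

π = [0.1926, 0.1987, 0.1250, 0.1909, 0.1436, 0.1491]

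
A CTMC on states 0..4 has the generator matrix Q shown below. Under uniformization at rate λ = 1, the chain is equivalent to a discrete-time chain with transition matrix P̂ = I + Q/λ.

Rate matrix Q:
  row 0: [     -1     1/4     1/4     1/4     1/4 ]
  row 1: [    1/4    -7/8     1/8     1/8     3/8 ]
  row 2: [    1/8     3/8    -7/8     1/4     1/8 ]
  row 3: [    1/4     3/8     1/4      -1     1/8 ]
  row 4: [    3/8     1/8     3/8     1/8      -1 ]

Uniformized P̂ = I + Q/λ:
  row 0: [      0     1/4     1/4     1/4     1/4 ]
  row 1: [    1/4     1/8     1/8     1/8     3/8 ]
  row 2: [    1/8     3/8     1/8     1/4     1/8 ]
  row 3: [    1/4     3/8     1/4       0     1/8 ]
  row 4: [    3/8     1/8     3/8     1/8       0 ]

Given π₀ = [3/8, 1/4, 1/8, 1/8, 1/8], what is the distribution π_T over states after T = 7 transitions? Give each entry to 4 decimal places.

π = [0.1970, 0.2429, 0.2160, 0.1571, 0.1870]

t=0: π = [0.3750, 0.2500, 0.1250, 0.1250, 0.1250]
t=1: π = [0.1563, 0.2344, 0.2188, 0.1719, 0.2188]
t=2: π = [0.2109, 0.2422, 0.2207, 0.1504, 0.1758]
t=3: π = [0.1917, 0.2441, 0.2141, 0.1602, 0.1899]
t=4: π = [0.1991, 0.2425, 0.2165, 0.1557, 0.1862]
t=5: π = [0.1965, 0.2429, 0.2159, 0.1575, 0.1872]
t=6: π = [0.1973, 0.2429, 0.2161, 0.1569, 0.1869]
t=7: π = [0.1970, 0.2429, 0.2160, 0.1571, 0.1870]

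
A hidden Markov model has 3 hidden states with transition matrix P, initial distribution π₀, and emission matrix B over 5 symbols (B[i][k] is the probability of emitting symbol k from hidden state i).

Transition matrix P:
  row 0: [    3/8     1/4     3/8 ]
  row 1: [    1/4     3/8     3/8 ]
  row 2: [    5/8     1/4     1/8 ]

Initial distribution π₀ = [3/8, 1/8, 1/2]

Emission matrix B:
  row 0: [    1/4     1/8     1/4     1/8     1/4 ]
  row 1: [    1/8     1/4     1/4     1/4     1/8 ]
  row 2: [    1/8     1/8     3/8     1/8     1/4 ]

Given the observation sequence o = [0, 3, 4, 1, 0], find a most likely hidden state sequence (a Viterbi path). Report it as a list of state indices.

path = [0, 2, 0, 2, 0]

t=0: δ = [9.375e-02, 1.562e-02, 6.250e-02]  (obs o_0=0)
t=1: δ = [4.883e-03, 5.859e-03, 4.395e-03]  ψ = [2, 0, 0]  (obs o_1=3)
t=2: δ = [6.866e-04, 2.747e-04, 5.493e-04]  ψ = [2, 1, 1]  (obs o_2=4)
t=3: δ = [4.292e-05, 4.292e-05, 3.219e-05]  ψ = [2, 0, 0]  (obs o_3=1)
t=4: δ = [5.029e-06, 2.012e-06, 2.012e-06]  ψ = [2, 1, 0]  (obs o_4=0)
backtrack: best end state = 0; path = [0, 2, 0, 2, 0]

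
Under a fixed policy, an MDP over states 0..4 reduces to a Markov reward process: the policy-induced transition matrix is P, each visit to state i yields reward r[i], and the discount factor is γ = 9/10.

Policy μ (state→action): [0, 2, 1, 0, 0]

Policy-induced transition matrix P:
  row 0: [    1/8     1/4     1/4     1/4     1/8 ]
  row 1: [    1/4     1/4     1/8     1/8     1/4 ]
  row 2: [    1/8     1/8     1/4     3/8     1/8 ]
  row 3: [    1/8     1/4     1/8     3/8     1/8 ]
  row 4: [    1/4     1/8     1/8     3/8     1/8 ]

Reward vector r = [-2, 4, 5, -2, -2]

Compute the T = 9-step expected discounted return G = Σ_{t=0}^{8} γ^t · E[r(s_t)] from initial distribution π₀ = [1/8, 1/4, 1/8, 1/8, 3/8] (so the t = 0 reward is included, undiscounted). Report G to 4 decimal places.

G = 2.4141

t=0: π = [0.1250, 0.2500, 0.1250, 0.1250, 0.3750], E[r] = 0.3750, γ^t·E[r] = 0.375000, running G = 0.375000
t=1: π = [0.2031, 0.1875, 0.1563, 0.2969, 0.1563], E[r] = 0.2188, γ^t·E[r] = 0.196875, running G = 0.571875
t=2: π = [0.1680, 0.2109, 0.1699, 0.3027, 0.1484], E[r] = 0.4551, γ^t·E[r] = 0.368613, running G = 0.940488
t=3: π = [0.1699, 0.2102, 0.1672, 0.3013, 0.1514], E[r] = 0.4319, γ^t·E[r] = 0.314844, running G = 1.255332
t=4: π = [0.1702, 0.2102, 0.1671, 0.3012, 0.1513], E[r] = 0.4311, γ^t·E[r] = 0.282819, running G = 1.538151
t=5: π = [0.1702, 0.2102, 0.1672, 0.3012, 0.1513], E[r] = 0.4314, γ^t·E[r] = 0.254713, running G = 1.792864
t=6: π = [0.1702, 0.2102, 0.1672, 0.3012, 0.1513], E[r] = 0.4314, γ^t·E[r] = 0.229237, running G = 2.022101
t=7: π = [0.1702, 0.2102, 0.1672, 0.3012, 0.1513], E[r] = 0.4314, γ^t·E[r] = 0.206314, running G = 2.228415
t=8: π = [0.1702, 0.2102, 0.1672, 0.3012, 0.1513], E[r] = 0.4314, γ^t·E[r] = 0.185683, running G = 2.414098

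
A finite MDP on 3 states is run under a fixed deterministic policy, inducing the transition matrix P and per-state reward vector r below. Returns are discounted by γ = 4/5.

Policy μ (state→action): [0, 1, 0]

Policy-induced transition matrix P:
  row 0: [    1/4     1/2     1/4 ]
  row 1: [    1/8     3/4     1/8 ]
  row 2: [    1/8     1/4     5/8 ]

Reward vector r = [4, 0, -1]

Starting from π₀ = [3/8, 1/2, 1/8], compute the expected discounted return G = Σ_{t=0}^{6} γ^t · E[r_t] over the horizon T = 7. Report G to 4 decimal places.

t=0: π = [0.3750, 0.5000, 0.1250], E[r] = 1.3750, γ^t·E[r] = 1.375000, running G = 1.375000
t=1: π = [0.1719, 0.5938, 0.2344], E[r] = 0.4531, γ^t·E[r] = 0.362500, running G = 1.737500
t=2: π = [0.1465, 0.5898, 0.2637], E[r] = 0.3223, γ^t·E[r] = 0.206250, running G = 1.943750
t=3: π = [0.1433, 0.5815, 0.2751], E[r] = 0.2981, γ^t·E[r] = 0.152625, running G = 2.096375
t=4: π = [0.1429, 0.5766, 0.2805], E[r] = 0.2912, γ^t·E[r] = 0.119263, running G = 2.215638
t=5: π = [0.1429, 0.5740, 0.2831], E[r] = 0.2883, γ^t·E[r] = 0.094486, running G = 2.310124
t=6: π = [0.1429, 0.5727, 0.2844], E[r] = 0.2870, γ^t·E[r] = 0.075241, running G = 2.385364

G = 2.3854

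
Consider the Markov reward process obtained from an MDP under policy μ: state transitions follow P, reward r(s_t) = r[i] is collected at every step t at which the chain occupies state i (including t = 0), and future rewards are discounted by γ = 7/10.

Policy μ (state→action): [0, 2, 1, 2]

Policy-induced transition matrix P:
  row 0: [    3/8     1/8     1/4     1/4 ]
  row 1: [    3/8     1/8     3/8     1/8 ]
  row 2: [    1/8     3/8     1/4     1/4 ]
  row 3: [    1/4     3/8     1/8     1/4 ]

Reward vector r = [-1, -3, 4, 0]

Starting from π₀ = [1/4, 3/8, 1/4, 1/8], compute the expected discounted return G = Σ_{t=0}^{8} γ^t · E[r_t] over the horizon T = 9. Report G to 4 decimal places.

t=0: π = [0.2500, 0.3750, 0.2500, 0.1250], E[r] = -0.3750, γ^t·E[r] = -0.375000, running G = -0.375000
t=1: π = [0.2969, 0.2188, 0.2813, 0.2031], E[r] = 0.1719, γ^t·E[r] = 0.120313, running G = -0.254688
t=2: π = [0.2793, 0.2461, 0.2520, 0.2227], E[r] = -0.0098, γ^t·E[r] = -0.004785, running G = -0.259473
t=3: π = [0.2842, 0.2437, 0.2529, 0.2192], E[r] = -0.0034, γ^t·E[r] = -0.001172, running G = -0.260645
t=4: π = [0.2844, 0.2430, 0.2531, 0.2195], E[r] = -0.0013, γ^t·E[r] = -0.000308, running G = -0.260953
t=5: π = [0.2843, 0.2431, 0.2529, 0.2196], E[r] = -0.0020, γ^t·E[r] = -0.000335, running G = -0.261287
t=6: π = [0.2843, 0.2431, 0.2529, 0.2196], E[r] = -0.0020, γ^t·E[r] = -0.000231, running G = -0.261519
t=7: π = [0.2843, 0.2431, 0.2529, 0.2196], E[r] = -0.0020, γ^t·E[r] = -0.000161, running G = -0.261680
t=8: π = [0.2843, 0.2431, 0.2529, 0.2196], E[r] = -0.0020, γ^t·E[r] = -0.000113, running G = -0.261793

G = -0.2618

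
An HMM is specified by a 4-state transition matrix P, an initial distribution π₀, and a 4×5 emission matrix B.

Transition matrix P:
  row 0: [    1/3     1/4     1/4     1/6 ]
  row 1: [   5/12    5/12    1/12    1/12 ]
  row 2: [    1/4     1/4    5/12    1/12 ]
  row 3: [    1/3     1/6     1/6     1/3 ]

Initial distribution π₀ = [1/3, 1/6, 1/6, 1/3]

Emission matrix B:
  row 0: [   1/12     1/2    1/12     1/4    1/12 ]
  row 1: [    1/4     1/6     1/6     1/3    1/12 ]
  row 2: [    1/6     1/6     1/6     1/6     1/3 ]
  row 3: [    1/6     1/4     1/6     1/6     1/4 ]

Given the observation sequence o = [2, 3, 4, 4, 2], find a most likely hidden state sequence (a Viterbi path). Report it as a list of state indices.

path = [3, 0, 2, 2, 2]

t=0: δ = [2.778e-02, 2.778e-02, 2.778e-02, 5.556e-02]  (obs o_0=2)
t=1: δ = [4.630e-03, 3.858e-03, 1.929e-03, 3.086e-03]  ψ = [3, 1, 2, 3]  (obs o_1=3)
t=2: δ = [1.340e-04, 1.340e-04, 3.858e-04, 2.572e-04]  ψ = [1, 1, 0, 3]  (obs o_2=4)
t=3: δ = [8.038e-06, 8.038e-06, 5.358e-05, 2.143e-05]  ψ = [2, 2, 2, 3]  (obs o_3=4)
t=4: δ = [1.116e-06, 2.233e-06, 3.721e-06, 1.191e-06]  ψ = [2, 2, 2, 3]  (obs o_4=2)
backtrack: best end state = 2; path = [3, 0, 2, 2, 2]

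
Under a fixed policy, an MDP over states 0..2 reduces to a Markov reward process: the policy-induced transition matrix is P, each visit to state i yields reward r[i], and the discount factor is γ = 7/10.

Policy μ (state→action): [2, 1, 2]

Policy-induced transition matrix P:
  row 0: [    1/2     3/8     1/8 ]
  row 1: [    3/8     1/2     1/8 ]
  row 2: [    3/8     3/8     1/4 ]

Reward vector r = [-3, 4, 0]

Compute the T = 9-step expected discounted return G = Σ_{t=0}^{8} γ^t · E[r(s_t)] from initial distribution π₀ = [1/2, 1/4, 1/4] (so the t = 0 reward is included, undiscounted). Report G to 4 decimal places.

G = 0.3533

t=0: π = [0.5000, 0.2500, 0.2500], E[r] = -0.5000, γ^t·E[r] = -0.500000, running G = -0.500000
t=1: π = [0.4375, 0.4063, 0.1563], E[r] = 0.3125, γ^t·E[r] = 0.218750, running G = -0.281250
t=2: π = [0.4297, 0.4258, 0.1445], E[r] = 0.4141, γ^t·E[r] = 0.202891, running G = -0.078359
t=3: π = [0.4287, 0.4282, 0.1431], E[r] = 0.4268, γ^t·E[r] = 0.146378, running G = 0.068019
t=4: π = [0.4286, 0.4285, 0.1429], E[r] = 0.4283, γ^t·E[r] = 0.102846, running G = 0.170864
t=5: π = [0.4286, 0.4286, 0.1429], E[r] = 0.4285, γ^t·E[r] = 0.072025, running G = 0.242889
t=6: π = [0.4286, 0.4286, 0.1429], E[r] = 0.4286, γ^t·E[r] = 0.050421, running G = 0.293310
t=7: π = [0.4286, 0.4286, 0.1429], E[r] = 0.4286, γ^t·E[r] = 0.035295, running G = 0.328605
t=8: π = [0.4286, 0.4286, 0.1429], E[r] = 0.4286, γ^t·E[r] = 0.024706, running G = 0.353311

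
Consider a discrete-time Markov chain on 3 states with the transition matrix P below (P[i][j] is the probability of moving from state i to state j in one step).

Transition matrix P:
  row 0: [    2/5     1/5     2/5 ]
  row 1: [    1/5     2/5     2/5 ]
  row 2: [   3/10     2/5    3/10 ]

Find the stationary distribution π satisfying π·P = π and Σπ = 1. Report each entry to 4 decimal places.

Balance equations π_j = Σ_i π_i·P[i][j]:
  π_0 = 2/5·π_0 + 1/5·π_1 + 3/10·π_2
  π_1 = 1/5·π_0 + 2/5·π_1 + 2/5·π_2
  normalize: π_0 + π_1 + π_2 = 1
Solving the linear system gives exactly π = [13/44, 15/44, 4/11].

π = [0.2955, 0.3409, 0.3636]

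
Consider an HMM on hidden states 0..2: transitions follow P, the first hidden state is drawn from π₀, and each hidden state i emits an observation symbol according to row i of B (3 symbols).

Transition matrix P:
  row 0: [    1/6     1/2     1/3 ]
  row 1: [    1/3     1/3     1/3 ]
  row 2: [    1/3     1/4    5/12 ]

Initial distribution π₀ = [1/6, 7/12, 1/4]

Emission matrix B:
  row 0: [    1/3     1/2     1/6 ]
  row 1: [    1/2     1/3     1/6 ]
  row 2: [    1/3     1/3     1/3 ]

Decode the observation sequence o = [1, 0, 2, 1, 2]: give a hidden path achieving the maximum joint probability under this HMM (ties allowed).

path = [1, 1, 2, 2, 2]

t=0: δ = [8.333e-02, 1.944e-01, 8.333e-02]  (obs o_0=1)
t=1: δ = [2.160e-02, 3.241e-02, 2.160e-02]  ψ = [1, 1, 1]  (obs o_1=0)
t=2: δ = [1.800e-03, 1.800e-03, 3.601e-03]  ψ = [1, 0, 1]  (obs o_2=2)
t=3: δ = [6.001e-04, 3.001e-04, 5.001e-04]  ψ = [2, 0, 2]  (obs o_3=1)
t=4: δ = [2.778e-05, 5.001e-05, 6.946e-05]  ψ = [2, 0, 2]  (obs o_4=2)
backtrack: best end state = 2; path = [1, 1, 2, 2, 2]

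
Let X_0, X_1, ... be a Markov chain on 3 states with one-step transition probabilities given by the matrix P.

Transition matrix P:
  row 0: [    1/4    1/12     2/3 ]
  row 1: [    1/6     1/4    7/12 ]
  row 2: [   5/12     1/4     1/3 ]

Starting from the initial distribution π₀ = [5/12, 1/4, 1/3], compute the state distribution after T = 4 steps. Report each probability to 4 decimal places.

π = [0.3157, 0.1980, 0.4863]

t=0: π = [0.4167, 0.2500, 0.3333]
t=1: π = [0.2847, 0.1806, 0.5347]
t=2: π = [0.3241, 0.2025, 0.4734]
t=3: π = [0.3120, 0.1960, 0.4920]
t=4: π = [0.3157, 0.1980, 0.4863]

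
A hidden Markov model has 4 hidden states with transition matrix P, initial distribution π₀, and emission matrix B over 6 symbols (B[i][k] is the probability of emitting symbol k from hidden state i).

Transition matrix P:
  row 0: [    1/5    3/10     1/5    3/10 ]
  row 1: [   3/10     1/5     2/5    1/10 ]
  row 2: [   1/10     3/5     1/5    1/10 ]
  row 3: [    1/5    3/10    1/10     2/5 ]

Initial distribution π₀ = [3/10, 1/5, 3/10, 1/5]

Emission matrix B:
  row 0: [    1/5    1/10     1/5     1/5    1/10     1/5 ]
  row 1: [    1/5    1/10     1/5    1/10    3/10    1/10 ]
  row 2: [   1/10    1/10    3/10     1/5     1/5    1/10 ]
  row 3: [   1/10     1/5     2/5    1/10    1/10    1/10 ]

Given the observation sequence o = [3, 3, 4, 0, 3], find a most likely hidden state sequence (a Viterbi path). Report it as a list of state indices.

t=0: δ = [6.000e-02, 2.000e-02, 6.000e-02, 2.000e-02]  (obs o_0=3)
t=1: δ = [2.400e-03, 3.600e-03, 2.400e-03, 1.800e-03]  ψ = [0, 2, 0, 0]  (obs o_1=3)
t=2: δ = [1.080e-04, 4.320e-04, 2.880e-04, 7.200e-05]  ψ = [1, 2, 1, 0]  (obs o_2=4)
t=3: δ = [2.592e-05, 3.456e-05, 1.728e-05, 4.320e-06]  ψ = [1, 2, 1, 1]  (obs o_3=0)
t=4: δ = [2.074e-06, 1.037e-06, 2.765e-06, 7.776e-07]  ψ = [1, 2, 1, 0]  (obs o_4=3)
backtrack: best end state = 2; path = [2, 1, 2, 1, 2]

path = [2, 1, 2, 1, 2]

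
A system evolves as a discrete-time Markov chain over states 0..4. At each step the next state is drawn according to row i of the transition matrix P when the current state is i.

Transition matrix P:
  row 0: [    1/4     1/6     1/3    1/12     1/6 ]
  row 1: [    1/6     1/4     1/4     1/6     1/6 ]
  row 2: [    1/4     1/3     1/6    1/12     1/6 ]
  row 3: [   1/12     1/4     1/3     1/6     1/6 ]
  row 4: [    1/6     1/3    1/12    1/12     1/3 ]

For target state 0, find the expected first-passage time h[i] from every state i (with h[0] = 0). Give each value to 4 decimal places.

First-step conditioning: h[0] = 0; for i ≠ 0, h[i] = 1 + Σ_k P[i][k]·h[k].
  h[1] = 1 + 1/4·h[1] + 1/4·h[2] + 1/6·h[3] + 1/6·h[4]
  h[2] = 1 + 1/3·h[1] + 1/6·h[2] + 1/12·h[3] + 1/6·h[4]
  h[3] = 1 + 1/4·h[1] + 1/3·h[2] + 1/6·h[3] + 1/6·h[4]
  h[4] = 1 + 1/3·h[1] + 1/12·h[2] + 1/12·h[3] + 1/3·h[4]
Solving the 4×4 linear system over states ≠ 0 gives exactly h = [0, 9420/1631, 8640/1631, 10140/1631, 9504/1631] (h[0] = 0 is the target).

h = [0.0000, 5.7756, 5.2974, 6.2170, 5.8271]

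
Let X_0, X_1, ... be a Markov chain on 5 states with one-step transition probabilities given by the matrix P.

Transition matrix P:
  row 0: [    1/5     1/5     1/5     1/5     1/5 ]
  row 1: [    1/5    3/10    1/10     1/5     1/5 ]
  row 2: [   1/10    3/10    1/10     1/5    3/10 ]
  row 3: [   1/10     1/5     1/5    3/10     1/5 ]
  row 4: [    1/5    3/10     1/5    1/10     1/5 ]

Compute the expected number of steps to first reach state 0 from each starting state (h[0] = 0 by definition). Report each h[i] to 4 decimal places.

First-step conditioning: h[0] = 0; for i ≠ 0, h[i] = 1 + Σ_k P[i][k]·h[k].
  h[1] = 1 + 3/10·h[1] + 1/10·h[2] + 1/5·h[3] + 1/5·h[4]
  h[2] = 1 + 3/10·h[1] + 1/10·h[2] + 1/5·h[3] + 3/10·h[4]
  h[3] = 1 + 1/5·h[1] + 1/5·h[2] + 3/10·h[3] + 1/5·h[4]
  h[4] = 1 + 3/10·h[1] + 1/5·h[2] + 1/10·h[3] + 1/5·h[4]
Solving the 4×4 linear system over states ≠ 0 gives exactly h = [0, 8920/1481, 9810/1481, 10010/1481, 8900/1481] (h[0] = 0 is the target).

h = [0.0000, 6.0230, 6.6239, 6.7589, 6.0095]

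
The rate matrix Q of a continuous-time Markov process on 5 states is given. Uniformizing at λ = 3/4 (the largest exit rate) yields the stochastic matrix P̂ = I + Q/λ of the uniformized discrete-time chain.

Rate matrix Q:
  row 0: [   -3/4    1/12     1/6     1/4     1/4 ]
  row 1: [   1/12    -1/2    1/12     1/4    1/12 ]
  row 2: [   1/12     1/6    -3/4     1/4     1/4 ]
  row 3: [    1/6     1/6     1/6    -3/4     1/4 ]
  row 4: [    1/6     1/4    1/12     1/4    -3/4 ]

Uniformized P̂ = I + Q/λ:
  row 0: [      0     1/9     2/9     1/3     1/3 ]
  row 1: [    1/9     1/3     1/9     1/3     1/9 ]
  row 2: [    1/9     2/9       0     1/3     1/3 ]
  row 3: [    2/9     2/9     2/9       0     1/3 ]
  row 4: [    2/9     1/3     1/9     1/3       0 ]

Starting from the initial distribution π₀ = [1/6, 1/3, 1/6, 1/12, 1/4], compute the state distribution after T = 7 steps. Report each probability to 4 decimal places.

π = [0.1457, 0.2577, 0.1395, 0.2501, 0.2070]

t=0: π = [0.1667, 0.3333, 0.1667, 0.0833, 0.2500]
t=1: π = [0.1296, 0.2685, 0.1204, 0.3056, 0.1759]
t=2: π = [0.1502, 0.2572, 0.1461, 0.2315, 0.2150]
t=3: π = [0.1440, 0.2580, 0.1373, 0.2562, 0.2045]
t=4: π = [0.1463, 0.2576, 0.1403, 0.2479, 0.2078]
t=5: π = [0.1455, 0.2577, 0.1393, 0.2507, 0.2068]
t=6: π = [0.1458, 0.2577, 0.1397, 0.2498, 0.2071]
t=7: π = [0.1457, 0.2577, 0.1395, 0.2501, 0.2070]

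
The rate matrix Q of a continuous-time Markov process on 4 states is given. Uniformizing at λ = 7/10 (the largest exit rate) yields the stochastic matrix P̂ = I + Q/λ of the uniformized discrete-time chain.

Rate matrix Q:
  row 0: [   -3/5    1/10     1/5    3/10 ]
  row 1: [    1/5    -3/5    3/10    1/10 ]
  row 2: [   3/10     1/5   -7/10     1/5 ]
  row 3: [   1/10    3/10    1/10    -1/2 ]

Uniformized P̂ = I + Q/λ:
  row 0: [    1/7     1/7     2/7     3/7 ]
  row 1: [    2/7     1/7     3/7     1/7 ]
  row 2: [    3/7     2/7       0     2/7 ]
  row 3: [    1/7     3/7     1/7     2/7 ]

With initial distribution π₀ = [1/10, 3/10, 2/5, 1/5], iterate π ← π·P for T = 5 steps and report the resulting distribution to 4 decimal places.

t=0: π = [0.1000, 0.3000, 0.4000, 0.2000]
t=1: π = [0.3000, 0.2571, 0.1857, 0.2571]
t=2: π = [0.2327, 0.2429, 0.2327, 0.2918]
t=3: π = [0.2440, 0.2595, 0.2122, 0.2843]
t=4: π = [0.2406, 0.2544, 0.2215, 0.2835]
t=5: π = [0.2425, 0.2555, 0.2183, 0.2837]

π = [0.2425, 0.2555, 0.2183, 0.2837]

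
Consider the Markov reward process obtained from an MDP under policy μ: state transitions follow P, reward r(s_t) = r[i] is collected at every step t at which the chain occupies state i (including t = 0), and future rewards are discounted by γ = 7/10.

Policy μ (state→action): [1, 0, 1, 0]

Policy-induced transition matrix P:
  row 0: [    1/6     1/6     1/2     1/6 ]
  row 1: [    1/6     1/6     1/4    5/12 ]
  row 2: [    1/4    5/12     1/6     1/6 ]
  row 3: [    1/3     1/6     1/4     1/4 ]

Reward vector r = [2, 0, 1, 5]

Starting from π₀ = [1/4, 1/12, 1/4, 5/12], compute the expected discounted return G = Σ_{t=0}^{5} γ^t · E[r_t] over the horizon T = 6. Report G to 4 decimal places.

G = 6.6221

t=0: π = [0.2500, 0.0833, 0.2500, 0.4167], E[r] = 2.8333, γ^t·E[r] = 2.833333, running G = 2.833333
t=1: π = [0.2569, 0.2292, 0.2917, 0.2222], E[r] = 1.9167, γ^t·E[r] = 1.341667, running G = 4.175000
t=2: π = [0.2280, 0.2396, 0.2899, 0.2425], E[r] = 1.9583, γ^t·E[r] = 0.959583, running G = 5.134583
t=3: π = [0.2312, 0.2391, 0.2828, 0.2468], E[r] = 1.9792, γ^t·E[r] = 0.678854, running G = 5.813438
t=4: π = [0.2314, 0.2374, 0.2842, 0.2470], E[r] = 1.9821, γ^t·E[r] = 0.475893, running G = 6.289330
t=5: π = [0.2315, 0.2377, 0.2842, 0.2466], E[r] = 1.9802, γ^t·E[r] = 0.332809, running G = 6.622139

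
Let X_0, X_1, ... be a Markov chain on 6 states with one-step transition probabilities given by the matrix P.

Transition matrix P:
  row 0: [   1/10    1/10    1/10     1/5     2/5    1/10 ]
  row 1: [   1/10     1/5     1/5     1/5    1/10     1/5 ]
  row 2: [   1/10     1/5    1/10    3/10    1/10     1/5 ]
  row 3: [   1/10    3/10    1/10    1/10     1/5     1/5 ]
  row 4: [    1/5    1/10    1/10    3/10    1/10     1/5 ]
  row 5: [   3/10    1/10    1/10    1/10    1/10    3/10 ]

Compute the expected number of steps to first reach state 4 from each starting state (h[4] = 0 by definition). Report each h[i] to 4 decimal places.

First-step conditioning: h[4] = 0; for i ≠ 4, h[i] = 1 + Σ_k P[i][k]·h[k].
  h[0] = 1 + 1/10·h[0] + 1/10·h[1] + 1/10·h[2] + 1/5·h[3] + 1/10·h[5]
  h[1] = 1 + 1/10·h[0] + 1/5·h[1] + 1/5·h[2] + 1/5·h[3] + 1/5·h[5]
  h[2] = 1 + 1/10·h[0] + 1/5·h[1] + 1/10·h[2] + 3/10·h[3] + 1/5·h[5]
  h[3] = 1 + 1/10·h[0] + 3/10·h[1] + 1/10·h[2] + 1/10·h[3] + 1/5·h[5]
  h[5] = 1 + 3/10·h[0] + 1/10·h[1] + 1/10·h[2] + 1/10·h[3] + 3/10·h[5]
Solving the 5×5 linear system over states ≠ 4 gives exactly h = [79270/17949, 112240/17949, 111320/17949, 34040/5983, 0, 35380/5983] (h[4] = 0 is the target).

h = [4.4164, 6.2533, 6.2020, 5.6895, 0.0000, 5.9134]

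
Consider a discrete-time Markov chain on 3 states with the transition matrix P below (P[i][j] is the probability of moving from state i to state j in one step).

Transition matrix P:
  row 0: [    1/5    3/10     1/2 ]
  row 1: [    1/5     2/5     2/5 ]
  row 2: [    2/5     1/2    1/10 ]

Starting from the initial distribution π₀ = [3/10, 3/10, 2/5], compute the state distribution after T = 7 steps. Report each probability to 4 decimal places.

t=0: π = [0.3000, 0.3000, 0.4000]
t=1: π = [0.2800, 0.4100, 0.3100]
t=2: π = [0.2620, 0.4030, 0.3350]
t=3: π = [0.2670, 0.4073, 0.3257]
t=4: π = [0.2651, 0.4059, 0.3290]
t=5: π = [0.2658, 0.4064, 0.3278]
t=6: π = [0.2656, 0.4062, 0.3282]
t=7: π = [0.2656, 0.4063, 0.3281]

π = [0.2656, 0.4063, 0.3281]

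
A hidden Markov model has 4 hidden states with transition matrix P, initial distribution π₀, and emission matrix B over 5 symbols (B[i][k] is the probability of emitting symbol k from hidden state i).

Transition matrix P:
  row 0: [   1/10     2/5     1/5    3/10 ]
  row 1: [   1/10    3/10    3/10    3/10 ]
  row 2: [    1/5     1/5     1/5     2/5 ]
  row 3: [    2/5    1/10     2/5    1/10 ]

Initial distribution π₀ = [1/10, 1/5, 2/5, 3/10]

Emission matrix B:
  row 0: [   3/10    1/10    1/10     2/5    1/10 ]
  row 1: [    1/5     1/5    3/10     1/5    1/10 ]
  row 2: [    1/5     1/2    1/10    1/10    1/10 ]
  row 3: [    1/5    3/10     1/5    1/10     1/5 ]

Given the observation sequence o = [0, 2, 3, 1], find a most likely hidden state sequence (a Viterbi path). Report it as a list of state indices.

t=0: δ = [3.000e-02, 4.000e-02, 8.000e-02, 6.000e-02]  (obs o_0=0)
t=1: δ = [2.400e-03, 4.800e-03, 2.400e-03, 6.400e-03]  ψ = [3, 2, 3, 2]  (obs o_1=2)
t=2: δ = [1.024e-03, 2.880e-04, 2.560e-04, 1.440e-04]  ψ = [3, 1, 3, 1]  (obs o_2=3)
t=3: δ = [1.024e-05, 8.192e-05, 1.024e-04, 9.216e-05]  ψ = [0, 0, 0, 0]  (obs o_3=1)
backtrack: best end state = 2; path = [2, 3, 0, 2]

path = [2, 3, 0, 2]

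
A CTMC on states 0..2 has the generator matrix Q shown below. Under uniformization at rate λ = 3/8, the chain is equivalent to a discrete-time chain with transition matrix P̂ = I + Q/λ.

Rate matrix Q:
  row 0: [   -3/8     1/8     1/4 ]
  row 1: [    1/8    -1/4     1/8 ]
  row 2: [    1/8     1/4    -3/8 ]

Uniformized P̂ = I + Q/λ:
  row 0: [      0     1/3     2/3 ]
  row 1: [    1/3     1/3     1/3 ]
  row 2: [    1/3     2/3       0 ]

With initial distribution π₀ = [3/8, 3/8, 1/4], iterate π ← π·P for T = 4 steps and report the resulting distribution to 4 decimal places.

π = [0.2515, 0.4429, 0.3056]

t=0: π = [0.3750, 0.3750, 0.2500]
t=1: π = [0.2083, 0.4167, 0.3750]
t=2: π = [0.2639, 0.4583, 0.2778]
t=3: π = [0.2454, 0.4259, 0.3287]
t=4: π = [0.2515, 0.4429, 0.3056]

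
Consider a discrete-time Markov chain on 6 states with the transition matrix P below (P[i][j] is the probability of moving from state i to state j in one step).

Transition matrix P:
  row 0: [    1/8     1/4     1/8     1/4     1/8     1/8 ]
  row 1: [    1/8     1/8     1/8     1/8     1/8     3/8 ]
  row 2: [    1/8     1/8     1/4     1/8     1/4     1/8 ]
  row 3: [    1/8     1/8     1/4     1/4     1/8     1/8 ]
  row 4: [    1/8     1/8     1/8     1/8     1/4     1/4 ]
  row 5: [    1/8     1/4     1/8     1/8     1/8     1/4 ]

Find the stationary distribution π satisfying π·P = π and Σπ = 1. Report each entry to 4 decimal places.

Balance equations π_j = Σ_i π_i·P[i][j]:
  π_0 = 1/8·π_0 + 1/8·π_1 + 1/8·π_2 + 1/8·π_3 + 1/8·π_4 + 1/8·π_5
  π_1 = 1/4·π_0 + 1/8·π_1 + 1/8·π_2 + 1/8·π_3 + 1/8·π_4 + 1/4·π_5
  π_2 = 1/8·π_0 + 1/8·π_1 + 1/4·π_2 + 1/4·π_3 + 1/8·π_4 + 1/8·π_5
  π_3 = 1/4·π_0 + 1/8·π_1 + 1/8·π_2 + 1/4·π_3 + 1/8·π_4 + 1/8·π_5
  π_4 = 1/8·π_0 + 1/8·π_1 + 1/4·π_2 + 1/8·π_3 + 1/4·π_4 + 1/8·π_5
  normalize: π_0 + π_1 + π_2 + π_3 + π_4 + π_5 = 1
Solving the linear system gives exactly π = [1/8, 4135/24696, 65/392, 9/56, 457/2744, 5297/24696].

π = [0.1250, 0.1674, 0.1658, 0.1607, 0.1665, 0.2145]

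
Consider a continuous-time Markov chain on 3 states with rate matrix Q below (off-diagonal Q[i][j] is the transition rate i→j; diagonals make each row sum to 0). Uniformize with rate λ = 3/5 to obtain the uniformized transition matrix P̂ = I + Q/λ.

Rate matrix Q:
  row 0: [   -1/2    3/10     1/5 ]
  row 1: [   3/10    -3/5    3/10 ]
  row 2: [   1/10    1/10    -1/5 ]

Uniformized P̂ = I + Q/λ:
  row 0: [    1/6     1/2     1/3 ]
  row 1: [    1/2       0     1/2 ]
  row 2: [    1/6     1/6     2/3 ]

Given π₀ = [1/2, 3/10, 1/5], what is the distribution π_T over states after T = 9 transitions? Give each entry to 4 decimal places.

t=0: π = [0.5000, 0.3000, 0.2000]
t=1: π = [0.2667, 0.2833, 0.4500]
t=2: π = [0.2611, 0.2083, 0.5306]
t=3: π = [0.2361, 0.2190, 0.5449]
t=4: π = [0.2397, 0.2089, 0.5515]
t=5: π = [0.2363, 0.2117, 0.5520]
t=6: π = [0.2372, 0.2101, 0.5526]
t=7: π = [0.2367, 0.2107, 0.5526]
t=8: π = [0.2369, 0.2105, 0.5526]
t=9: π = [0.2368, 0.2106, 0.5526]

π = [0.2368, 0.2106, 0.5526]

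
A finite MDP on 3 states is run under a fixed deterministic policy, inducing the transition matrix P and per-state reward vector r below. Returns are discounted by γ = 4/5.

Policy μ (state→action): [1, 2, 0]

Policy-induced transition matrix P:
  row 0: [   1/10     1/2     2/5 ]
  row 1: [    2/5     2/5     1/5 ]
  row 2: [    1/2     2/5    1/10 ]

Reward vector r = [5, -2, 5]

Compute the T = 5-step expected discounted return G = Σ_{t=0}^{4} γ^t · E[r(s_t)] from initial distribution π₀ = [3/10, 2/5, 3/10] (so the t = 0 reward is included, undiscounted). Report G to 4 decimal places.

t=0: π = [0.3000, 0.4000, 0.3000], E[r] = 2.2000, γ^t·E[r] = 2.200000, running G = 2.200000
t=1: π = [0.3400, 0.4300, 0.2300], E[r] = 1.9900, γ^t·E[r] = 1.592000, running G = 3.792000
t=2: π = [0.3210, 0.4340, 0.2450], E[r] = 1.9620, γ^t·E[r] = 1.255680, running G = 5.047680
t=3: π = [0.3282, 0.4321, 0.2397], E[r] = 1.9753, γ^t·E[r] = 1.011354, running G = 6.059034
t=4: π = [0.3255, 0.4328, 0.2417], E[r] = 1.9703, γ^t·E[r] = 0.807018, running G = 6.866052

G = 6.8661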